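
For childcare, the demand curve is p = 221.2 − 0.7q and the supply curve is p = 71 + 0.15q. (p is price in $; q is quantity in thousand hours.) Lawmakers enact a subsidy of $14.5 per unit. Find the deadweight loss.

Competitive equilibrium: 221.2 − 0.7q = 71 + 0.15q → q* = 176.7059, p* = 97.5059.
The subsidy lowers effective supply by 14.5: p = 56.5 + 0.15q.
New quantity: 221.2 − 0.7q = 56.5 + 0.15q → q' = 193.7647.
Overproduction Δq = 193.7647 − 176.7059 = 17.0588; wedge = subsidy = 14.5.
The triangle = ½ × 17.0588 × 14.5 = $123.68 thousand.

$123.68 thousand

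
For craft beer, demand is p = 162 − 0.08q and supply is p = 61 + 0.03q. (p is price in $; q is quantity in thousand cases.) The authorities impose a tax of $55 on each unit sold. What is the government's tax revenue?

Competitive equilibrium: 162 − 0.08q = 61 + 0.03q → q* = 918.1818, p* = 88.5455.
With the tax, the buyer price exceeds the seller price by 55: (162 − 0.08q) − (61 + 0.03q) = 55 → q' = 418.1818.
Tax revenue = 55 × 418.1818 = $23000 thousand.

$23000 thousand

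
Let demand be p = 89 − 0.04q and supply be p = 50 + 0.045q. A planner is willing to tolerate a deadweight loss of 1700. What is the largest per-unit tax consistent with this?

Competitive equilibrium: 89 − 0.04q = 50 + 0.045q → q* = 458.8235, p* = 70.6471.
A tax t gives Δq = t/0.085 and wedge t, so DWL = t²/0.17.
t²/0.17 = 1700 → t² = 289 → t = 17.

17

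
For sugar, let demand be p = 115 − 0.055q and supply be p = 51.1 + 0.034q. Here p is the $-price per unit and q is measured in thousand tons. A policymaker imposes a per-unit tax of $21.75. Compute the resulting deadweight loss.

Competitive equilibrium: 115 − 0.055q = 51.1 + 0.034q → q* = 717.9775, p* = 75.5112.
With the tax, the buyer price exceeds the seller price by 21.75: (115 − 0.055q) − (51.1 + 0.034q) = 21.75 → q' = 473.5955.
Δq = 717.9775 − 473.5955 = 244.382; the wedge equals the tax, 21.75.
The triangle = ½ × 244.382 × 21.75 = $2657.65 thousand.

$2657.65 thousand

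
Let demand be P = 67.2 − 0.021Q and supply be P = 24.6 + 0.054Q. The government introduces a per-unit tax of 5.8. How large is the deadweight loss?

224.27

Competitive equilibrium: 67.2 − 0.021Q = 24.6 + 0.054Q → Q* = 568, P* = 55.272.
With the tax, the buyer price exceeds the seller price by 5.8: (67.2 − 0.021Q) − (24.6 + 0.054Q) = 5.8 → Q' = 490.6667.
ΔQ = 568 − 490.6667 = 77.3333; the wedge equals the tax, 5.8.
The triangle = ½ × 77.3333 × 5.8 = 224.27.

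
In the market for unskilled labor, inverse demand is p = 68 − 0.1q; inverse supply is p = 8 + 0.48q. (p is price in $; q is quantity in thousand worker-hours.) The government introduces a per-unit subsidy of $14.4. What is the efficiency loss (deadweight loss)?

Competitive equilibrium: 68 − 0.1q = 8 + 0.48q → q* = 103.4483, p* = 57.6552.
The subsidy lowers effective supply by 14.4: p = 0.48q − 6.4.
New quantity: 68 − 0.1q = 0.48q − 6.4 → q' = 128.2759.
Overproduction Δq = 128.2759 − 103.4483 = 24.8276; wedge = subsidy = 14.4.
DWL = ½ × 24.8276 × 14.4 = $178.76 thousand.

$178.76 thousand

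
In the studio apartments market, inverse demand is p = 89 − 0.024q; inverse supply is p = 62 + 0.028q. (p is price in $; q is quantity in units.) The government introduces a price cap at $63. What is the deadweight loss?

Competitive equilibrium: 89 − 0.024q = 62 + 0.028q → q* = 519.23077, p* = 76.53846.
At the ceiling p = 63, quantity supplied = (63 − 62)/0.028 = 35.71429.
Willingness to pay at q' = 35.71429: 89 − 0.024·35.71429 = 88.14286.
Δq = 519.23077 − 35.71429 = 483.51648; wedge = 88.14286 − 63 = 25.14286.
DWL = ½ × 483.51648 × 25.14286 = $6078.49.

$6078.49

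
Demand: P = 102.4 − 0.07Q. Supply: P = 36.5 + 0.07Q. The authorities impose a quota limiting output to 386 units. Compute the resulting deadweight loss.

502.36

Competitive equilibrium: 102.4 − 0.07Q = 36.5 + 0.07Q → Q* = 470.7143, P* = 69.45.
At Q = 386: demand price = 102.4 − 0.07·386 = 75.38; supply price = 36.5 + 0.07·386 = 63.52.
ΔQ = 470.7143 − 386 = 84.7143; wedge = 75.38 − 63.52 = 11.86.
DWL = ½ × 84.7143 × 11.86 = 502.36.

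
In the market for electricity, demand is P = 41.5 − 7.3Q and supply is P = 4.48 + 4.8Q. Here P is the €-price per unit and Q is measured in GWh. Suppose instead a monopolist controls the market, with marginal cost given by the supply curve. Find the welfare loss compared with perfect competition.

€8.02

Competitive equilibrium: 41.5 − 7.3Q = 4.48 + 4.8Q → Q* = 3.0595, P* = 19.1656.
Marginal revenue: MR = 41.5 − 14.6Q. Set MR = MC: 41.5 − 14.6Q = 4.48 + 4.8Q → Q_m = 1.9082.
Price P_m = 41.5 − 7.3·1.9082 = 27.5701; MC(Q_m) = 4.48 + 4.8·1.9082 = 13.6394.
Competitive Q* = 3.0595, so ΔQ = 1.1513; wedge = 27.5701 − 13.6394 = 13.9307.
DWL = ½ × 1.1513 × 13.9307 = €8.02.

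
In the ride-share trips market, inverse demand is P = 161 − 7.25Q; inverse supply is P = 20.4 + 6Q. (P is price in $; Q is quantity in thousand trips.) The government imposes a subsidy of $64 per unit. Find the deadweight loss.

Competitive equilibrium: 161 − 7.25Q = 20.4 + 6Q → Q* = 10.6113, P* = 84.0679.
The subsidy lowers effective supply by 64: P = 6Q − 43.6.
New quantity: 161 − 7.25Q = 6Q − 43.6 → Q' = 15.4415.
Overproduction ΔQ = 15.4415 − 10.6113 = 4.8302; wedge = subsidy = 64.
Welfare loss = ½ × 4.8302 × 64 = $154.57 thousand.

$154.57 thousand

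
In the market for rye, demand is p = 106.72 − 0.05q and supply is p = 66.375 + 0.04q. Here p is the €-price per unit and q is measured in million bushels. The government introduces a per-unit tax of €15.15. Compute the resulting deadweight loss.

Competitive equilibrium: 106.72 − 0.05q = 66.375 + 0.04q → q* = 448.27778, p* = 84.30611.
With the tax, the buyer price exceeds the seller price by 15.15: (106.72 − 0.05q) − (66.375 + 0.04q) = 15.15 → q' = 279.94444.
Δq = 448.27778 − 279.94444 = 168.33334; the wedge equals the tax, 15.15.
Deadweight loss = ½ × 168.33334 × 15.15 = €1275.125 million.

€1275.125 million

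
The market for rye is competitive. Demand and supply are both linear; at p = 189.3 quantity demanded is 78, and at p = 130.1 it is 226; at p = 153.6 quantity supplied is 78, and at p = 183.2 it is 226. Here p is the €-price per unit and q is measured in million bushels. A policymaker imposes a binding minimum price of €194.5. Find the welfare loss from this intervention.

€1576.875 million

Demand slope = (130.1 − 189.3)/(226 − 78) = −0.4, so p = 220.5 − 0.4q.
Supply slope = (183.2 − 153.6)/(226 − 78) = 0.2, so p = 138 + 0.2q.
Competitive equilibrium: 220.5 − 0.4q = 138 + 0.2q → q* = 137.5, p* = 165.5.
At the floor p = 194.5, quantity demanded = (220.5 − 194.5)/0.4 = 65.
Sellers' marginal cost at q' = 65: 138 + 0.2·65 = 151.
Δq = 137.5 − 65 = 72.5; wedge = 194.5 − 151 = 43.5.
Deadweight loss = ½ × 72.5 × 43.5 = €1576.875 million.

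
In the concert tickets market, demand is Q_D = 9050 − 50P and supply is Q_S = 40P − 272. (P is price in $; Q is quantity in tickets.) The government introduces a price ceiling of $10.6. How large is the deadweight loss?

$311215.22

In inverse form: demand P = 181 − 0.02Q, supply P = 6.8 + 0.025Q.
Competitive equilibrium: 181 − 0.02Q = 6.8 + 0.025Q → Q* = 3871.1111, P* = 103.5778.
At the ceiling P = 10.6, quantity supplied = (10.6 − 6.8)/0.025 = 152.
Willingness to pay at Q' = 152: 181 − 0.02·152 = 177.96.
ΔQ = 3871.1111 − 152 = 3719.1111; wedge = 177.96 − 10.6 = 167.36.
Welfare loss = ½ × 3719.1111 × 167.36 = $311215.22.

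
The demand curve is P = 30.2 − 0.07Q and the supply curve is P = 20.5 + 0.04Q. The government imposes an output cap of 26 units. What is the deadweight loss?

Competitive equilibrium: 30.2 − 0.07Q = 20.5 + 0.04Q → Q* = 88.1818, P* = 24.0273.
At Q = 26: demand price = 30.2 − 0.07·26 = 28.38; supply price = 20.5 + 0.04·26 = 21.54.
ΔQ = 88.1818 − 26 = 62.1818; wedge = 28.38 − 21.54 = 6.84.
DWL = ½ × 62.1818 × 6.84 = 212.66.

212.66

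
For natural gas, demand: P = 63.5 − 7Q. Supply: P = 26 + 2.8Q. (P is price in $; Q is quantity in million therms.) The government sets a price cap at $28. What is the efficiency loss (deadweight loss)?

$47.46 million

Competitive equilibrium: 63.5 − 7Q = 26 + 2.8Q → Q* = 3.8265, P* = 36.7143.
At the ceiling P = 28, quantity supplied = (28 − 26)/2.8 = 0.7143.
Willingness to pay at Q' = 0.7143: 63.5 − 7·0.7143 = 58.4999.
ΔQ = 3.8265 − 0.7143 = 3.1122; wedge = 58.4999 − 28 = 30.4999.
Welfare loss = ½ × 3.1122 × 30.4999 = $47.46 million.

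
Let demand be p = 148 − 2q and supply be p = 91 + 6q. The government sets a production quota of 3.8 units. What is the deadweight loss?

44.22

Competitive equilibrium: 148 − 2q = 91 + 6q → q* = 7.125, p* = 133.75.
At q = 3.8: demand price = 148 − 2·3.8 = 140.4; supply price = 91 + 6·3.8 = 113.8.
Δq = 7.125 − 3.8 = 3.325; wedge = 140.4 − 113.8 = 26.6.
Welfare loss = ½ × 3.325 × 26.6 = 44.22.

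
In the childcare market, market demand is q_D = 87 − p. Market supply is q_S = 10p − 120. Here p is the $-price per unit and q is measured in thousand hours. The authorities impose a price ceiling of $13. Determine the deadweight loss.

$1861.82 thousand

In inverse form: demand p = 87 − q, supply p = 12 + 0.1q.
Competitive equilibrium: 87 − q = 12 + 0.1q → q* = 68.1818, p* = 18.8182.
At the ceiling p = 13, quantity supplied = (13 − 12)/0.1 = 10.
Willingness to pay at q' = 10: 87 − 1·10 = 77.
Δq = 68.1818 − 10 = 58.1818; wedge = 77 − 13 = 64.
Deadweight loss = ½ × 58.1818 × 64 = $1861.82 thousand.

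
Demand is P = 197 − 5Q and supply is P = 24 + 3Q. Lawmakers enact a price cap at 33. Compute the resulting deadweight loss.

1387.56

Competitive equilibrium: 197 − 5Q = 24 + 3Q → Q* = 21.625, P* = 88.875.
At the ceiling P = 33, quantity supplied = (33 − 24)/3 = 3.
Willingness to pay at Q' = 3: 197 − 5·3 = 182.
ΔQ = 21.625 − 3 = 18.625; wedge = 182 − 33 = 149.
The triangle = ½ × 18.625 × 149 = 1387.56.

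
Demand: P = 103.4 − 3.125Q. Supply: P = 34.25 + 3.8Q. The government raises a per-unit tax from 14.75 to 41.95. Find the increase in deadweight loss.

111.35

Competitive equilibrium: 103.4 − 3.125Q = 34.25 + 3.8Q → Q* = 9.9856, P* = 72.1951.
For a per-unit tax t: ΔQ = t/6.925, so DWL = ½·t·(t/6.925) = t²/13.85.
At t = 14.75: DWL = 15.708. At t = 41.95: DWL = 127.062.
Increase = 127.062 − 15.708 = 111.35.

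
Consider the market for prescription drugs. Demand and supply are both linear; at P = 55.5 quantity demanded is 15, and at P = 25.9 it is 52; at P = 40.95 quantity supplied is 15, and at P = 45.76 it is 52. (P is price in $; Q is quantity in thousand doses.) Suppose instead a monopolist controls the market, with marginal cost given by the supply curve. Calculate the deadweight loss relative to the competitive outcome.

Demand slope = (25.9 − 55.5)/(52 − 15) = −0.8, so P = 67.5 − 0.8Q.
Supply slope = (45.76 − 40.95)/(52 − 15) = 0.13, so P = 39 + 0.13Q.
Competitive equilibrium: 67.5 − 0.8Q = 39 + 0.13Q → Q* = 30.6452, P* = 42.9839.
Marginal revenue: MR = 67.5 − 1.6Q. Set MR = MC: 67.5 − 1.6Q = 39 + 0.13Q → Q_m = 16.474.
Price P_m = 67.5 − 0.8·16.474 = 54.3208; MC(Q_m) = 39 + 0.13·16.474 = 41.1416.
Competitive Q* = 30.6452, so ΔQ = 14.1712; wedge = 54.3208 − 41.1416 = 13.1792.
DWL = ½ × 14.1712 × 13.1792 = $93.38 thousand.

$93.38 thousand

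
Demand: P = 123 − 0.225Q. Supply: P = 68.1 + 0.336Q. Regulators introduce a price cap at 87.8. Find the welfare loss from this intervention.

431.69

Competitive equilibrium: 123 − 0.225Q = 68.1 + 0.336Q → Q* = 97.861, P* = 100.9813.
At the ceiling P = 87.8, quantity supplied = (87.8 − 68.1)/0.336 = 58.631.
Willingness to pay at Q' = 58.631: 123 − 0.225·58.631 = 109.808.
ΔQ = 97.861 − 58.631 = 39.23; wedge = 109.808 − 87.8 = 22.008.
Deadweight loss = ½ × 39.23 × 22.008 = 431.69.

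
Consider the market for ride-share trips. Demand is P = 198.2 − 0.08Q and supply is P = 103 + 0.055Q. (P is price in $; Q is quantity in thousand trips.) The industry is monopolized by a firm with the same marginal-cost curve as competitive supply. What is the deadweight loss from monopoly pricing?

$4647.43 thousand

Competitive equilibrium: 198.2 − 0.08Q = 103 + 0.055Q → Q* = 705.1852, P* = 141.7852.
Marginal revenue: MR = 198.2 − 0.16Q. Set MR = MC: 198.2 − 0.16Q = 103 + 0.055Q → Q_m = 442.7907.
Price P_m = 198.2 − 0.08·442.7907 = 162.7767; MC(Q_m) = 103 + 0.055·442.7907 = 127.3535.
Competitive Q* = 705.1852, so ΔQ = 262.3945; wedge = 162.7767 − 127.3535 = 35.4232.
Welfare loss = ½ × 262.3945 × 35.4232 = $4647.43 thousand.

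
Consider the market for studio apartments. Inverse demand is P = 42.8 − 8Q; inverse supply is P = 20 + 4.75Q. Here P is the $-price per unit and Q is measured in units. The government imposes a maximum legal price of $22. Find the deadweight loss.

Competitive equilibrium: 42.8 − 8Q = 20 + 4.75Q → Q* = 1.7882, P* = 28.4941.
At the ceiling P = 22, quantity supplied = (22 − 20)/4.75 = 0.4211.
Willingness to pay at Q' = 0.4211: 42.8 − 8·0.4211 = 39.4312.
ΔQ = 1.7882 − 0.4211 = 1.3671; wedge = 39.4312 − 22 = 17.4312.
Deadweight loss = ½ × 1.3671 × 17.4312 = $11.92.

$11.92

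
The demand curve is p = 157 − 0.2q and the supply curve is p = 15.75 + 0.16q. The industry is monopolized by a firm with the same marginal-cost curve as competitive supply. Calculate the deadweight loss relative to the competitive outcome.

Competitive equilibrium: 157 − 0.2q = 15.75 + 0.16q → q* = 392.36111, p* = 78.52778.
Marginal revenue: MR = 157 − 0.4q. Set MR = MC: 157 − 0.4q = 15.75 + 0.16q → q_m = 252.23214.
Price p_m = 157 − 0.2·252.23214 = 106.55357; MC(q_m) = 15.75 + 0.16·252.23214 = 56.10714.
Competitive q* = 392.36111, so Δq = 140.12897; wedge = 106.55357 − 56.10714 = 50.44643.
DWL = ½ × 140.12897 × 50.44643 = 3534.50.

3534.50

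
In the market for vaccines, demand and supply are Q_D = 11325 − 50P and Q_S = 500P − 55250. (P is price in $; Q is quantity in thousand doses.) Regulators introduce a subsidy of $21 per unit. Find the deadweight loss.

$10022.73 thousand

In inverse form: demand P = 226.5 − 0.02Q, supply P = 110.5 + 0.002Q.
Competitive equilibrium: 226.5 − 0.02Q = 110.5 + 0.002Q → Q* = 5272.7273, P* = 121.0455.
The subsidy lowers effective supply by 21: P = 89.5 + 0.002Q.
New quantity: 226.5 − 0.02Q = 89.5 + 0.002Q → Q' = 6227.2727.
Overproduction ΔQ = 6227.2727 − 5272.7273 = 954.5454; wedge = subsidy = 21.
DWL = ½ × 954.5454 × 21 = $10022.73 thousand.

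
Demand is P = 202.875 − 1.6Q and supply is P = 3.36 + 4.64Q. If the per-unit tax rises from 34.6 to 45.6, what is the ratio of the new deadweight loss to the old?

Competitive equilibrium: 202.875 − 1.6Q = 3.36 + 4.64Q → Q* = 31.9736, P* = 151.7173.
For a per-unit tax t: ΔQ = t/6.24, so DWL = ½·t·(t/6.24) = t²/12.48.
At t = 34.6: DWL = 95.926. At t = 45.6: DWL = 166.615.
Ratio = (45.6/34.6)² = 1.737.

1.737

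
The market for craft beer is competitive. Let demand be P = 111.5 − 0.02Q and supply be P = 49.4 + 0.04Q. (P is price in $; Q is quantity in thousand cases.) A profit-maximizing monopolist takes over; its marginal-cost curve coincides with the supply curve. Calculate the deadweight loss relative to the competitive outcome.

$2008.55 thousand

Competitive equilibrium: 111.5 − 0.02Q = 49.4 + 0.04Q → Q* = 1035, P* = 90.8.
Marginal revenue: MR = 111.5 − 0.04Q. Set MR = MC: 111.5 − 0.04Q = 49.4 + 0.04Q → Q_m = 776.25.
Price P_m = 111.5 − 0.02·776.25 = 95.975; MC(Q_m) = 49.4 + 0.04·776.25 = 80.45.
Competitive Q* = 1035, so ΔQ = 258.75; wedge = 95.975 − 80.45 = 15.525.
The triangle = ½ × 258.75 × 15.525 = $2008.55 thousand.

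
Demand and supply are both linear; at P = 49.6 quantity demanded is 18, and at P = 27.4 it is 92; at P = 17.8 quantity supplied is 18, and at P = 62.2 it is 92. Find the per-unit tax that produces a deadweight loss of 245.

21

Demand slope = (27.4 − 49.6)/(92 − 18) = −0.3, so P = 55 − 0.3Q.
Supply slope = (62.2 − 17.8)/(92 − 18) = 0.6, so P = 7 + 0.6Q.
Competitive equilibrium: 55 − 0.3Q = 7 + 0.6Q → Q* = 53.3333, P* = 39.
A tax t gives ΔQ = t/0.9 and wedge t, so DWL = t²/1.8.
t²/1.8 = 245 → t² = 441 → t = 21.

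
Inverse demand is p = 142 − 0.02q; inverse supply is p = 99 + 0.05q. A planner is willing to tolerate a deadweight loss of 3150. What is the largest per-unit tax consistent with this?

Competitive equilibrium: 142 − 0.02q = 99 + 0.05q → q* = 614.2857, p* = 129.7143.
A tax t gives Δq = t/0.07 and wedge t, so DWL = t²/0.14.
t²/0.14 = 3150 → t² = 441 → t = 21.

21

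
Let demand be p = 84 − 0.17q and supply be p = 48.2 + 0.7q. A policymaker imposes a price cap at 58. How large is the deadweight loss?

Competitive equilibrium: 84 − 0.17q = 48.2 + 0.7q → q* = 41.1494, p* = 77.0046.
At the ceiling p = 58, quantity supplied = (58 − 48.2)/0.7 = 14.
Willingness to pay at q' = 14: 84 − 0.17·14 = 81.62.
Δq = 41.1494 − 14 = 27.1494; wedge = 81.62 − 58 = 23.62.
Deadweight loss = ½ × 27.1494 × 23.62 = 320.63.

320.63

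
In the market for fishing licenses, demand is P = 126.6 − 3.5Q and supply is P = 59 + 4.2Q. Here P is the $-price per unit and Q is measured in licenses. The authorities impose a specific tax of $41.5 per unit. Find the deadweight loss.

$111.83

Competitive equilibrium: 126.6 − 3.5Q = 59 + 4.2Q → Q* = 8.7792, P* = 95.8727.
With the tax, the buyer price exceeds the seller price by 41.5: (126.6 − 3.5Q) − (59 + 4.2Q) = 41.5 → Q' = 3.3896.
ΔQ = 8.7792 − 3.3896 = 5.3896; the wedge equals the tax, 41.5.
Welfare loss = ½ × 5.3896 × 41.5 = $111.83.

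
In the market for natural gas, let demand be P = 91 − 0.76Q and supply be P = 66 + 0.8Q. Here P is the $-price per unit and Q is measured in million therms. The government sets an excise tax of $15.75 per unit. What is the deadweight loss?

Competitive equilibrium: 91 − 0.76Q = 66 + 0.8Q → Q* = 16.0256, P* = 78.8205.
With the tax, the buyer price exceeds the seller price by 15.75: (91 − 0.76Q) − (66 + 0.8Q) = 15.75 → Q' = 5.9295.
ΔQ = 16.0256 − 5.9295 = 10.0961; the wedge equals the tax, 15.75.
Deadweight loss = ½ × 10.0961 × 15.75 = $79.51 million.

$79.51 million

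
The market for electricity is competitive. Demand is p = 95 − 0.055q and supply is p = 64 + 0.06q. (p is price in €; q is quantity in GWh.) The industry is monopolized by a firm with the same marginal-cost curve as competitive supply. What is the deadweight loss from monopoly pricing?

€437.34

Competitive equilibrium: 95 − 0.055q = 64 + 0.06q → q* = 269.5652, p* = 80.1739.
Marginal revenue: MR = 95 − 0.11q. Set MR = MC: 95 − 0.11q = 64 + 0.06q → q_m = 182.3529.
Price p_m = 95 − 0.055·182.3529 = 84.9706; MC(q_m) = 64 + 0.06·182.3529 = 74.9412.
Competitive q* = 269.5652, so Δq = 87.2123; wedge = 84.9706 − 74.9412 = 10.0294.
DWL = ½ × 87.2123 × 10.0294 = €437.34.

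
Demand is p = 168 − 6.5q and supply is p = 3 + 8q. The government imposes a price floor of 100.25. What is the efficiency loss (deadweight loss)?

6.63

Competitive equilibrium: 168 − 6.5q = 3 + 8q → q* = 11.3793, p* = 94.0345.
At the floor p = 100.25, quantity demanded = (168 − 100.25)/6.5 = 10.4231.
Sellers' marginal cost at q' = 10.4231: 3 + 8·10.4231 = 86.3848.
Δq = 11.3793 − 10.4231 = 0.9562; wedge = 100.25 − 86.3848 = 13.8652.
Welfare loss = ½ × 0.9562 × 13.8652 = 6.63.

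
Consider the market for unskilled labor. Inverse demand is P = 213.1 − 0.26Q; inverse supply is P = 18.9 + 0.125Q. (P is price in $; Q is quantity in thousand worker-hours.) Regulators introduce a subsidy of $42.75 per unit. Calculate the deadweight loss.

Competitive equilibrium: 213.1 − 0.26Q = 18.9 + 0.125Q → Q* = 504.4156, P* = 81.9519.
The subsidy lowers effective supply by 42.75: P = 0.125Q − 23.85.
New quantity: 213.1 − 0.26Q = 0.125Q − 23.85 → Q' = 615.4545.
Overproduction ΔQ = 615.4545 − 504.4156 = 111.0389; wedge = subsidy = 42.75.
Welfare loss = ½ × 111.0389 × 42.75 = $2373.46 thousand.

$2373.46 thousand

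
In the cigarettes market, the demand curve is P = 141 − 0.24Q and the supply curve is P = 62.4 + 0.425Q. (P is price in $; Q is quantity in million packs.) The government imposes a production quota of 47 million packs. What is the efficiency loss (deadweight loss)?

Competitive equilibrium: 141 − 0.24Q = 62.4 + 0.425Q → Q* = 118.1955, P* = 112.6331.
At Q = 47: demand price = 141 − 0.24·47 = 129.72; supply price = 62.4 + 0.425·47 = 82.375.
ΔQ = 118.1955 − 47 = 71.1955; wedge = 129.72 − 82.375 = 47.345.
DWL = ½ × 71.1955 × 47.345 = $1685.38 million.

$1685.38 million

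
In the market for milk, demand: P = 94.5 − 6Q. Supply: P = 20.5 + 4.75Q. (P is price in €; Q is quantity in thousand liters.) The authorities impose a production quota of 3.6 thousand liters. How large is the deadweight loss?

Competitive equilibrium: 94.5 − 6Q = 20.5 + 4.75Q → Q* = 6.8837, P* = 53.1977.
At Q = 3.6: demand price = 94.5 − 6·3.6 = 72.9; supply price = 20.5 + 4.75·3.6 = 37.6.
ΔQ = 6.8837 − 3.6 = 3.2837; wedge = 72.9 − 37.6 = 35.3.
The triangle = ½ × 3.2837 × 35.3 = €57.96 thousand.

€57.96 thousand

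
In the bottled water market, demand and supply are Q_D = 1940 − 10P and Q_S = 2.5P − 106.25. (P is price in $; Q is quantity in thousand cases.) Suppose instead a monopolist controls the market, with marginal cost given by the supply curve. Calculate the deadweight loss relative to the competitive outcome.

In inverse form: demand P = 194 − 0.1Q, supply P = 42.5 + 0.4Q.
Competitive equilibrium: 194 − 0.1Q = 42.5 + 0.4Q → Q* = 303, P* = 163.7.
Marginal revenue: MR = 194 − 0.2Q. Set MR = MC: 194 − 0.2Q = 42.5 + 0.4Q → Q_m = 252.5.
Price P_m = 194 − 0.1·252.5 = 168.75; MC(Q_m) = 42.5 + 0.4·252.5 = 143.5.
Competitive Q* = 303, so ΔQ = 50.5; wedge = 168.75 − 143.5 = 25.25.
Deadweight loss = ½ × 50.5 × 25.25 = $637.56 thousand.

$637.56 thousand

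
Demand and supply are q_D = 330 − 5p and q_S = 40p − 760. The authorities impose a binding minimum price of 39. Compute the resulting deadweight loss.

In inverse form: demand p = 66 − 0.2q, supply p = 19 + 0.025q.
Competitive equilibrium: 66 − 0.2q = 19 + 0.025q → q* = 208.8889, p* = 24.2222.
At the floor p = 39, quantity demanded = (66 − 39)/0.2 = 135.
Sellers' marginal cost at q' = 135: 19 + 0.025·135 = 22.375.
Δq = 208.8889 − 135 = 73.8889; wedge = 39 − 22.375 = 16.625.
The triangle = ½ × 73.8889 × 16.625 = 614.20.

614.20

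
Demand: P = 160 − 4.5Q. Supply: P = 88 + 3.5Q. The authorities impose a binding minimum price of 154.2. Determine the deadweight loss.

Competitive equilibrium: 160 − 4.5Q = 88 + 3.5Q → Q* = 9, P* = 119.5.
At the floor P = 154.2, quantity demanded = (160 − 154.2)/4.5 = 1.2889.
Sellers' marginal cost at Q' = 1.2889: 88 + 3.5·1.2889 = 92.5112.
ΔQ = 9 − 1.2889 = 7.7111; wedge = 154.2 − 92.5112 = 61.6888.
Deadweight loss = ½ × 7.7111 × 61.6888 = 237.84.

237.84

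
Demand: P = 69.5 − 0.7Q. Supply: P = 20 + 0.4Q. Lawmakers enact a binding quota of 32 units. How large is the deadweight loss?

92.95

Competitive equilibrium: 69.5 − 0.7Q = 20 + 0.4Q → Q* = 45, P* = 38.
At Q = 32: demand price = 69.5 − 0.7·32 = 47.1; supply price = 20 + 0.4·32 = 32.8.
ΔQ = 45 − 32 = 13; wedge = 47.1 − 32.8 = 14.3.
Deadweight loss = ½ × 13 × 14.3 = 92.95.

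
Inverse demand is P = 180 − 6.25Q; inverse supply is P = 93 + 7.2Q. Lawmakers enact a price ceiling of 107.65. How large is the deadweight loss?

132.20

Competitive equilibrium: 180 − 6.25Q = 93 + 7.2Q → Q* = 6.4684, P* = 139.5725.
At the ceiling P = 107.65, quantity supplied = (107.65 − 93)/7.2 = 2.0347.
Willingness to pay at Q' = 2.0347: 180 − 6.25·2.0347 = 167.2831.
ΔQ = 6.4684 − 2.0347 = 4.4337; wedge = 167.2831 − 107.65 = 59.6331.
The triangle = ½ × 4.4337 × 59.6331 = 132.20.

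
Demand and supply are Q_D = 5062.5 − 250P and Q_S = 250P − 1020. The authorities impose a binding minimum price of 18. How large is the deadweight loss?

8511.81

In inverse form: demand P = 20.25 − 0.004Q, supply P = 4.08 + 0.004Q.
Competitive equilibrium: 20.25 − 0.004Q = 4.08 + 0.004Q → Q* = 2021.25, P* = 12.165.
At the floor P = 18, quantity demanded = (20.25 − 18)/0.004 = 562.5.
Sellers' marginal cost at Q' = 562.5: 4.08 + 0.004·562.5 = 6.33.
ΔQ = 2021.25 − 562.5 = 1458.75; wedge = 18 − 6.33 = 11.67.
Welfare loss = ½ × 1458.75 × 11.67 = 8511.81.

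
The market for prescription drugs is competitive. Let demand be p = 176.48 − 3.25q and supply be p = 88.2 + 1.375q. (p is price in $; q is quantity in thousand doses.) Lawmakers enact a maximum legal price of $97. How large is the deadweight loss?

Competitive equilibrium: 176.48 − 3.25q = 88.2 + 1.375q → q* = 19.0876, p* = 114.4454.
At the ceiling p = 97, quantity supplied = (97 − 88.2)/1.375 = 6.4.
Willingness to pay at q' = 6.4: 176.48 − 3.25·6.4 = 155.68.
Δq = 19.0876 − 6.4 = 12.6876; wedge = 155.68 − 97 = 58.68.
Deadweight loss = ½ × 12.6876 × 58.68 = $372.25 thousand.

$372.25 thousand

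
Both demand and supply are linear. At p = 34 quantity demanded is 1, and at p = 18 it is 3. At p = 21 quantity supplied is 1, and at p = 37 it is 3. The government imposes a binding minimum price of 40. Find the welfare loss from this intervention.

Demand slope = (18 − 34)/(3 − 1) = −8, so p = 42 − 8q.
Supply slope = (37 − 21)/(3 − 1) = 8, so p = 13 + 8q.
Competitive equilibrium: 42 − 8q = 13 + 8q → q* = 1.8125, p* = 27.5.
At the floor p = 40, quantity demanded = (42 − 40)/8 = 0.25.
Sellers' marginal cost at q' = 0.25: 13 + 8·0.25 = 15.
Δq = 1.8125 − 0.25 = 1.5625; wedge = 40 − 15 = 25.
Welfare loss = ½ × 1.5625 × 25 = 19.53.

19.53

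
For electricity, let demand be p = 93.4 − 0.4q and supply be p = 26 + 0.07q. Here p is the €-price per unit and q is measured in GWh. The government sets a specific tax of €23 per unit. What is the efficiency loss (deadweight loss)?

Competitive equilibrium: 93.4 − 0.4q = 26 + 0.07q → q* = 143.4043, p* = 36.0383.
With the tax, the buyer price exceeds the seller price by 23: (93.4 − 0.4q) − (26 + 0.07q) = 23 → q' = 94.4681.
Δq = 143.4043 − 94.4681 = 48.9362; the wedge equals the tax, 23.
The triangle = ½ × 48.9362 × 23 = €562.77.

€562.77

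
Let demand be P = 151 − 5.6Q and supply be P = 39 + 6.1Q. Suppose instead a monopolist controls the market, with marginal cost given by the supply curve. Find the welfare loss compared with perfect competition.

56.17

Competitive equilibrium: 151 − 5.6Q = 39 + 6.1Q → Q* = 9.5726, P* = 97.3932.
Marginal revenue: MR = 151 − 11.2Q. Set MR = MC: 151 − 11.2Q = 39 + 6.1Q → Q_m = 6.474.
Price P_m = 151 − 5.6·6.474 = 114.7456; MC(Q_m) = 39 + 6.1·6.474 = 78.4914.
Competitive Q* = 9.5726, so ΔQ = 3.0986; wedge = 114.7456 − 78.4914 = 36.2542.
DWL = ½ × 3.0986 × 36.2542 = 56.17.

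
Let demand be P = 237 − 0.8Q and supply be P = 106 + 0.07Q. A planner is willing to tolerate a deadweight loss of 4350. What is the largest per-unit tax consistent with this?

Competitive equilibrium: 237 − 0.8Q = 106 + 0.07Q → Q* = 150.5747, P* = 116.5402.
A tax t gives ΔQ = t/0.87 and wedge t, so DWL = t²/1.74.
t²/1.74 = 4350 → t² = 7569 → t = 87.

87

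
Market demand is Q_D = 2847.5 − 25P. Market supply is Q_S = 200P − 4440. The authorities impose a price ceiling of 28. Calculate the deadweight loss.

In inverse form: demand P = 113.9 − 0.04Q, supply P = 22.2 + 0.005Q.
Competitive equilibrium: 113.9 − 0.04Q = 22.2 + 0.005Q → Q* = 2037.7778, P* = 32.3889.
At the ceiling P = 28, quantity supplied = (28 − 22.2)/0.005 = 1160.
Willingness to pay at Q' = 1160: 113.9 − 0.04·1160 = 67.5.
ΔQ = 2037.7778 − 1160 = 877.7778; wedge = 67.5 − 28 = 39.5.
Welfare loss = ½ × 877.7778 × 39.5 = 17336.11.

17336.11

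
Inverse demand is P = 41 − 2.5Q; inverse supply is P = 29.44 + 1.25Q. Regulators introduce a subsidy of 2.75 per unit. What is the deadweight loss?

1.01

Competitive equilibrium: 41 − 2.5Q = 29.44 + 1.25Q → Q* = 3.0827, P* = 33.2933.
The subsidy lowers effective supply by 2.75: P = 26.69 + 1.25Q.
New quantity: 41 − 2.5Q = 26.69 + 1.25Q → Q' = 3.816.
Overproduction ΔQ = 3.816 − 3.0827 = 0.7333; wedge = subsidy = 2.75.
Deadweight loss = ½ × 0.7333 × 2.75 = 1.01.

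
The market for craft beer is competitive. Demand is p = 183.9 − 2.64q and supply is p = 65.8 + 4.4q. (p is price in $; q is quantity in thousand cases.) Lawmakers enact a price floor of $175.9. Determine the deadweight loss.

$665.04 thousand

Competitive equilibrium: 183.9 − 2.64q = 65.8 + 4.4q → q* = 16.7756, p* = 139.6125.
At the floor p = 175.9, quantity demanded = (183.9 − 175.9)/2.64 = 3.0303.
Sellers' marginal cost at q' = 3.0303: 65.8 + 4.4·3.0303 = 79.1333.
Δq = 16.7756 − 3.0303 = 13.7453; wedge = 175.9 − 79.1333 = 96.7667.
Deadweight loss = ½ × 13.7453 × 96.7667 = $665.04 thousand.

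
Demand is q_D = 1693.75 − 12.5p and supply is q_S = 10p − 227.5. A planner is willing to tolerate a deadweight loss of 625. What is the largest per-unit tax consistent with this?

15

In inverse form: demand p = 135.5 − 0.08q, supply p = 22.75 + 0.1q.
Competitive equilibrium: 135.5 − 0.08q = 22.75 + 0.1q → q* = 626.3889, p* = 85.3889.
A tax t gives Δq = t/0.18 and wedge t, so DWL = t²/0.36.
t²/0.36 = 625 → t² = 225 → t = 15.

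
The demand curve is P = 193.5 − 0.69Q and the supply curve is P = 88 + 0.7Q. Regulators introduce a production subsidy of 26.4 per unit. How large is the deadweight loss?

250.71

Competitive equilibrium: 193.5 − 0.69Q = 88 + 0.7Q → Q* = 75.89928, P* = 141.1295.
The subsidy lowers effective supply by 26.4: P = 61.6 + 0.7Q.
New quantity: 193.5 − 0.69Q = 61.6 + 0.7Q → Q' = 94.89209.
Overproduction ΔQ = 94.89209 − 75.89928 = 18.99281; wedge = subsidy = 26.4.
Deadweight loss = ½ × 18.99281 × 26.4 = 250.71.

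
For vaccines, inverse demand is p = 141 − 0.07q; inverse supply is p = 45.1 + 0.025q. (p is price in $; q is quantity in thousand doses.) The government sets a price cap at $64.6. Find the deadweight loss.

Competitive equilibrium: 141 − 0.07q = 45.1 + 0.025q → q* = 1009.4737, p* = 70.3368.
At the ceiling p = 64.6, quantity supplied = (64.6 − 45.1)/0.025 = 780.
Willingness to pay at q' = 780: 141 − 0.07·780 = 86.4.
Δq = 1009.4737 − 780 = 229.4737; wedge = 86.4 − 64.6 = 21.8.
Welfare loss = ½ × 229.4737 × 21.8 = $2501.26 thousand.

$2501.26 thousand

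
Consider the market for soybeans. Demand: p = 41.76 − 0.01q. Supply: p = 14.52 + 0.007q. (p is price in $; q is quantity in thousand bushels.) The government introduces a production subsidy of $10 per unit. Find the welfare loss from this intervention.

$2941.18 thousand

Competitive equilibrium: 41.76 − 0.01q = 14.52 + 0.007q → q* = 1602.3529, p* = 25.7365.
The subsidy lowers effective supply by 10: p = 4.52 + 0.007q.
New quantity: 41.76 − 0.01q = 4.52 + 0.007q → q' = 2190.5882.
Overproduction Δq = 2190.5882 − 1602.3529 = 588.2353; wedge = subsidy = 10.
Welfare loss = ½ × 588.2353 × 10 = $2941.18 thousand.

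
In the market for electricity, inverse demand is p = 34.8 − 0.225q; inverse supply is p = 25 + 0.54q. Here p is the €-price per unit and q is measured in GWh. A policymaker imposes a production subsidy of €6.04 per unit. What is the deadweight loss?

Competitive equilibrium: 34.8 − 0.225q = 25 + 0.54q → q* = 12.8105, p* = 31.9176.
The subsidy lowers effective supply by 6.04: p = 18.96 + 0.54q.
New quantity: 34.8 − 0.225q = 18.96 + 0.54q → q' = 20.7059.
Overproduction Δq = 20.7059 − 12.8105 = 7.8954; wedge = subsidy = 6.04.
The triangle = ½ × 7.8954 × 6.04 = €23.84.

€23.84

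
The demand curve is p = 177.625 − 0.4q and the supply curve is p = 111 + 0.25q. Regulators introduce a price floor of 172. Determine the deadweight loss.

Competitive equilibrium: 177.625 − 0.4q = 111 + 0.25q → q* = 102.5, p* = 136.625.
At the floor p = 172, quantity demanded = (177.625 − 172)/0.4 = 14.0625.
Sellers' marginal cost at q' = 14.0625: 111 + 0.25·14.0625 = 114.5156.
Δq = 102.5 − 14.0625 = 88.4375; wedge = 172 − 114.5156 = 57.4844.
Deadweight loss = ½ × 88.4375 × 57.4844 = 2541.89.

2541.89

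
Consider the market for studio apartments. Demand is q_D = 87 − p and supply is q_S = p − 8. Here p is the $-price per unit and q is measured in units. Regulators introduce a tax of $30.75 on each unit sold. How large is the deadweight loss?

In inverse form: demand p = 87 − q, supply p = 8 + q.
Competitive equilibrium: 87 − q = 8 + q → q* = 39.5, p* = 47.5.
With the tax, the buyer price exceeds the seller price by 30.75: (87 − q) − (8 + q) = 30.75 → q' = 24.125.
Δq = 39.5 − 24.125 = 15.375; the wedge equals the tax, 30.75.
DWL = ½ × 15.375 × 30.75 = $236.39.

$236.39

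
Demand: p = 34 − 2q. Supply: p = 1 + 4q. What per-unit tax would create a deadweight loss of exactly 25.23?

Competitive equilibrium: 34 − 2q = 1 + 4q → q* = 5.5, p* = 23.
A tax t gives Δq = t/6 and wedge t, so DWL = t²/12.
t²/12 = 25.23 → t² = 302.76 → t = 17.4.

17.4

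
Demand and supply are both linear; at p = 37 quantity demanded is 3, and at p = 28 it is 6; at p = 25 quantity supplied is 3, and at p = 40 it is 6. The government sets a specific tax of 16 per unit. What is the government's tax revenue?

40

Demand slope = (28 − 37)/(6 − 3) = −3, so p = 46 − 3q.
Supply slope = (40 − 25)/(6 − 3) = 5, so p = 10 + 5q.
Competitive equilibrium: 46 − 3q = 10 + 5q → q* = 4.5, p* = 32.5.
With the tax, the buyer price exceeds the seller price by 16: (46 − 3q) − (10 + 5q) = 16 → q' = 2.5.
Tax revenue = 16 × 2.5 = 40.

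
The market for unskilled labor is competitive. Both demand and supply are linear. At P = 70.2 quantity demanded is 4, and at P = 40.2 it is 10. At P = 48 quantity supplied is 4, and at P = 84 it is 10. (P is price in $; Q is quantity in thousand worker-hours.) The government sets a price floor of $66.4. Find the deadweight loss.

Demand slope = (40.2 − 70.2)/(10 − 4) = −5, so P = 90.2 − 5Q.
Supply slope = (84 − 48)/(10 − 4) = 6, so P = 24 + 6Q.
Competitive equilibrium: 90.2 − 5Q = 24 + 6Q → Q* = 6.0182, P* = 60.1091.
At the floor P = 66.4, quantity demanded = (90.2 − 66.4)/5 = 4.76.
Sellers' marginal cost at Q' = 4.76: 24 + 6·4.76 = 52.56.
ΔQ = 6.0182 − 4.76 = 1.2582; wedge = 66.4 − 52.56 = 13.84.
Welfare loss = ½ × 1.2582 × 13.84 = $8.71 thousand.

$8.71 thousand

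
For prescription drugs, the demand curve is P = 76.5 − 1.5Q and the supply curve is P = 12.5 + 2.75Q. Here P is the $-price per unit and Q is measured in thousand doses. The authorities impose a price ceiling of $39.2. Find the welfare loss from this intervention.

Competitive equilibrium: 76.5 − 1.5Q = 12.5 + 2.75Q → Q* = 15.0588, P* = 53.9118.
At the ceiling P = 39.2, quantity supplied = (39.2 − 12.5)/2.75 = 9.7091.
Willingness to pay at Q' = 9.7091: 76.5 − 1.5·9.7091 = 61.9364.
ΔQ = 15.0588 − 9.7091 = 5.3497; wedge = 61.9364 − 39.2 = 22.7364.
Welfare loss = ½ × 5.3497 × 22.7364 = $60.82 thousand.

$60.82 thousand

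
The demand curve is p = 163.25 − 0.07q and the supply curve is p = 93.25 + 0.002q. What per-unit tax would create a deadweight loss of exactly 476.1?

8.28

Competitive equilibrium: 163.25 − 0.07q = 93.25 + 0.002q → q* = 972.2222, p* = 95.1944.
A tax t gives Δq = t/0.072 and wedge t, so DWL = t²/0.144.
t²/0.144 = 476.1 → t² = 68.5584 → t = 8.28.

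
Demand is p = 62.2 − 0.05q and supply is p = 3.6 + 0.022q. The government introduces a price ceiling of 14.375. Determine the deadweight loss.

3781.85

Competitive equilibrium: 62.2 − 0.05q = 3.6 + 0.022q → q* = 813.8889, p* = 21.5056.
At the ceiling p = 14.375, quantity supplied = (14.375 − 3.6)/0.022 = 489.7727.
Willingness to pay at q' = 489.7727: 62.2 − 0.05·489.7727 = 37.7114.
Δq = 813.8889 − 489.7727 = 324.1162; wedge = 37.7114 − 14.375 = 23.3364.
Deadweight loss = ½ × 324.1162 × 23.3364 = 3781.85.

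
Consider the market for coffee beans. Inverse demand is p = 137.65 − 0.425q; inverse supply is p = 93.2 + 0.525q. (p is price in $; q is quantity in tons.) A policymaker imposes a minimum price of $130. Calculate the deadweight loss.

$393.70

Competitive equilibrium: 137.65 − 0.425q = 93.2 + 0.525q → q* = 46.7895, p* = 117.7645.
At the floor p = 130, quantity demanded = (137.65 − 130)/0.425 = 18.
Sellers' marginal cost at q' = 18: 93.2 + 0.525·18 = 102.65.
Δq = 46.7895 − 18 = 28.7895; wedge = 130 − 102.65 = 27.35.
Deadweight loss = ½ × 28.7895 × 27.35 = $393.70.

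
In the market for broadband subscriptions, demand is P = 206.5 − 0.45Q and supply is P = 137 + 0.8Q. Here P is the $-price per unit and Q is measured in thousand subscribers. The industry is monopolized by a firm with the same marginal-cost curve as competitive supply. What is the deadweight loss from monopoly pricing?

$135.38 thousand

Competitive equilibrium: 206.5 − 0.45Q = 137 + 0.8Q → Q* = 55.6, P* = 181.48.
Marginal revenue: MR = 206.5 − 0.9Q. Set MR = MC: 206.5 − 0.9Q = 137 + 0.8Q → Q_m = 40.8824.
Price P_m = 206.5 − 0.45·40.8824 = 188.1029; MC(Q_m) = 137 + 0.8·40.8824 = 169.7059.
Competitive Q* = 55.6, so ΔQ = 14.7176; wedge = 188.1029 − 169.7059 = 18.397.
The triangle = ½ × 14.7176 × 18.397 = $135.38 thousand.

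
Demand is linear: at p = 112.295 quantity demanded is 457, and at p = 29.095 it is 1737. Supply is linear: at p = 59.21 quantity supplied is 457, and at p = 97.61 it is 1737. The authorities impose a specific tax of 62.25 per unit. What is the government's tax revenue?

Demand slope = (29.095 − 112.295)/(1737 − 457) = −0.065, so p = 142 − 0.065q.
Supply slope = (97.61 − 59.21)/(1737 − 457) = 0.03, so p = 45.5 + 0.03q.
Competitive equilibrium: 142 − 0.065q = 45.5 + 0.03q → q* = 1015.7895, p* = 75.9737.
With the tax, the buyer price exceeds the seller price by 62.25: (142 − 0.065q) − (45.5 + 0.03q) = 62.25 → q' = 360.5263.
Tax revenue = 62.25 × 360.5263 = 22442.76.

22442.76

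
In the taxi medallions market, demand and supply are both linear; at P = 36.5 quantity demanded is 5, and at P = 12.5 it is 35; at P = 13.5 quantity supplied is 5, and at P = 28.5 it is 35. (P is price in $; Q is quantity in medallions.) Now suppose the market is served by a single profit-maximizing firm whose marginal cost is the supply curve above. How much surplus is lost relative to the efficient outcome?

$48.57

Demand slope = (12.5 − 36.5)/(35 − 5) = −0.8, so P = 40.5 − 0.8Q.
Supply slope = (28.5 − 13.5)/(35 − 5) = 0.5, so P = 11 + 0.5Q.
Competitive equilibrium: 40.5 − 0.8Q = 11 + 0.5Q → Q* = 22.69231, P* = 22.34615.
Marginal revenue: MR = 40.5 − 1.6Q. Set MR = MC: 40.5 − 1.6Q = 11 + 0.5Q → Q_m = 14.04762.
Price P_m = 40.5 − 0.8·14.04762 = 29.2619; MC(Q_m) = 11 + 0.5·14.04762 = 18.02381.
Competitive Q* = 22.69231, so ΔQ = 8.64469; wedge = 29.2619 − 18.02381 = 11.23809.
The triangle = ½ × 8.64469 × 11.23809 = $48.57.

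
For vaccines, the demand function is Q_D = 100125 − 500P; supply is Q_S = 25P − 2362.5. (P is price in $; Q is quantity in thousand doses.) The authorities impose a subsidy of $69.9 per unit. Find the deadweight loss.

In inverse form: demand P = 200.25 − 0.002Q, supply P = 94.5 + 0.04Q.
Competitive equilibrium: 200.25 − 0.002Q = 94.5 + 0.04Q → Q* = 2517.8571, P* = 195.2143.
The subsidy lowers effective supply by 69.9: P = 24.6 + 0.04Q.
New quantity: 200.25 − 0.002Q = 24.6 + 0.04Q → Q' = 4182.1429.
Overproduction ΔQ = 4182.1429 − 2517.8571 = 1664.2858; wedge = subsidy = 69.9.
Deadweight loss = ½ × 1664.2858 × 69.9 = $58166.79 thousand.

$58166.79 thousand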